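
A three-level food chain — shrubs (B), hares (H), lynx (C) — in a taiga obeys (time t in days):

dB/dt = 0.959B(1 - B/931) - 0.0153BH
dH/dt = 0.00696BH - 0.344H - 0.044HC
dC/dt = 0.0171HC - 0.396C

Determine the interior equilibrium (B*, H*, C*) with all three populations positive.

From dC/dt = 0: 0.0171H* = 0.396, so H* = 23.2.
From dB/dt = 0: 0.959(1 - B*/931) = 0.0153·23.2, giving B* = 931·(1 - 0.369) = 587.
From dH/dt = 0: 0.00696·587 - 0.344 = 0.044C*, so C* = 3.74/0.044 = 85.

B* ≈ 587, H* ≈ 23.2, C* ≈ 85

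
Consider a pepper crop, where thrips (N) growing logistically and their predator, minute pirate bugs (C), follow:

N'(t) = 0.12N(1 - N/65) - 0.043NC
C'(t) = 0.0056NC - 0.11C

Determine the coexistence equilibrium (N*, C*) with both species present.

From dC/dt = 0 with C > 0: 0.0056N* = 0.11, so N* = 19.6.
Substitute into dN/dt = 0: 0.12(1 - 19.6/65) = 0.043C*.
The bracket is 0.698, giving C* = 0.0837/0.043 = 1.95.

N* ≈ 19.6, C* ≈ 1.95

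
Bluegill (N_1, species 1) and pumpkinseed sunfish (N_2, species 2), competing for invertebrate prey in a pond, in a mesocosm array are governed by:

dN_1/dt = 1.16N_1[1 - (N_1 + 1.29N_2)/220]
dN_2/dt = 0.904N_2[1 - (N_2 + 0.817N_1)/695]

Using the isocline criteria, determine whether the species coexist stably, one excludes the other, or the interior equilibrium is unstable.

Compare the nullcline intercepts: K1/α12 = 220/1.29 = 171 < K2 = 695; K2/α21 = 695/0.817 = 851 > K1 = 220.
Since the inequalities point opposite ways, species 2 can invade but species 1 cannot.

species 2 excludes species 1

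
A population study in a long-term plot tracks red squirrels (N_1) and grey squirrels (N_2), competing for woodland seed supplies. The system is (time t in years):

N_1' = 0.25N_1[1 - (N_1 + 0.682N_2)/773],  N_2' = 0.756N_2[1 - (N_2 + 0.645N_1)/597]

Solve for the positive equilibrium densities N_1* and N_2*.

N_1* ≈ 653, N_2* ≈ 176

Setting both brackets to zero gives the nullclines N_1 + 0.682N_2 = 773 and 0.645N_1 + N_2 = 597.
Substituting N_2 = 597 - 0.645N_1 into the first: N_1(1 - 0.682·0.645) = 773 - 0.682·597.
So N_1* = 366/0.56 = 653, and then N_2* = 597 - 0.645·653 = 176.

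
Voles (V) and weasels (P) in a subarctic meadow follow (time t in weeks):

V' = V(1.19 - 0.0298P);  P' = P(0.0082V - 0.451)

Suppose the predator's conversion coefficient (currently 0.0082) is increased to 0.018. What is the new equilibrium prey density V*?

V* ≈ 25.1

At the interior fixed point, setting dP/dt = 0 with P > 0 fixes V* = (predator death rate)/(VP coefficient) — independent of the other coefficients.
With the change, V* = 0.451/0.018 = 25.1; it falls from 55.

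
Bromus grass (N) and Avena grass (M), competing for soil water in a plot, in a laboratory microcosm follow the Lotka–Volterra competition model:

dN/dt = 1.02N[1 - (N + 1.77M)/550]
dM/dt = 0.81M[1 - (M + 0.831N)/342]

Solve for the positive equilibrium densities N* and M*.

N* ≈ 118, M* ≈ 244

Setting both brackets to zero gives the nullclines N + 1.77M = 550 and 0.831N + M = 342.
Substituting M = 342 - 0.831N into the first: N(1 - 1.77·0.831) = 550 - 1.77·342.
So N* = -55.3/-0.471 = 118, and then M* = 342 - 0.831·118 = 244.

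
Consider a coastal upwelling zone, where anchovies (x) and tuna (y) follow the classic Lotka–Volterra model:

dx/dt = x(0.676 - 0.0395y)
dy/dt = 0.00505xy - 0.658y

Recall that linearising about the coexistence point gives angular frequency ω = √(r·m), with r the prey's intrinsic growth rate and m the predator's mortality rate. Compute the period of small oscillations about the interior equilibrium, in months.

T ≈ 9.42 months

Here r = 0.676 and m = 0.658, so r·m = 0.445.
ω = √0.445 = 0.667 per month, hence T = 2π/ω ≈ 9.42 months.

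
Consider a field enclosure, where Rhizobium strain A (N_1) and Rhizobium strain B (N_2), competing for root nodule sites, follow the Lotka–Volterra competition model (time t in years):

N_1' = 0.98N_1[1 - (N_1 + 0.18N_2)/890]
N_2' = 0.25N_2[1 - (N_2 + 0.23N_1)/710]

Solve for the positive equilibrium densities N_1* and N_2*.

N_1* ≈ 795, N_2* ≈ 527

Setting both brackets to zero gives the nullclines N_1 + 0.18N_2 = 890 and 0.23N_1 + N_2 = 710.
Substituting N_2 = 710 - 0.23N_1 into the first: N_1(1 - 0.18·0.23) = 890 - 0.18·710.
So N_1* = 762/0.959 = 795, and then N_2* = 710 - 0.23·795 = 527.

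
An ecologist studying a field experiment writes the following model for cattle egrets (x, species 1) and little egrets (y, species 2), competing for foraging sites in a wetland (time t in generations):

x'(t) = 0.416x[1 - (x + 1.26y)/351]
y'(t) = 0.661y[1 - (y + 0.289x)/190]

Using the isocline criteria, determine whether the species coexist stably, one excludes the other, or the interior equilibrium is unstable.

Compare the nullcline intercepts: K1/α12 = 351/1.26 = 279 > K2 = 190; K2/α21 = 190/0.289 = 657 > K1 = 351.
Since both inequalities hold, each species can invade when rare, so the interior equilibrium is stable.

stable coexistence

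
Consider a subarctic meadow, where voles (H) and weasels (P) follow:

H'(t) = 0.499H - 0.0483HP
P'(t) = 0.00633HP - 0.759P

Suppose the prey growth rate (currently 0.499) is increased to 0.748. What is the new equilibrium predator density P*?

P* ≈ 15.5

At the interior fixed point, setting dH/dt = 0 with H > 0 fixes P* = (prey growth rate)/(HP coefficient) — independent of the other coefficients.
With the change, P* = 0.748/0.0483 = 15.5; it rises from 10.3.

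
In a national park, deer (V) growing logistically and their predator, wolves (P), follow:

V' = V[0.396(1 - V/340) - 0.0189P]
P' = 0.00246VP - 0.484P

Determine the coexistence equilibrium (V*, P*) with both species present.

V* ≈ 197, P* ≈ 8.83

From dP/dt = 0 with P > 0: 0.00246V* = 0.484, so V* = 197.
Substitute into dV/dt = 0: 0.396(1 - 197/340) = 0.0189P*.
The bracket is 0.421, giving P* = 0.167/0.0189 = 8.83.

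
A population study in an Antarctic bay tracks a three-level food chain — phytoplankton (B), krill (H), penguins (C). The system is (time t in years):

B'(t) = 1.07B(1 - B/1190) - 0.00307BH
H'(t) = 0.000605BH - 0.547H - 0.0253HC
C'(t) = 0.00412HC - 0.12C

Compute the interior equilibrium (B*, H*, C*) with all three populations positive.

From dC/dt = 0: 0.00412H* = 0.12, so H* = 29.1.
From dB/dt = 0: 1.07(1 - B*/1190) = 0.00307·29.1, giving B* = 1190·(1 - 0.0836) = 1090.
From dH/dt = 0: 0.000605·1090 - 0.547 = 0.0253C*, so C* = 0.113/0.0253 = 4.46.

B* ≈ 1090, H* ≈ 29.1, C* ≈ 4.46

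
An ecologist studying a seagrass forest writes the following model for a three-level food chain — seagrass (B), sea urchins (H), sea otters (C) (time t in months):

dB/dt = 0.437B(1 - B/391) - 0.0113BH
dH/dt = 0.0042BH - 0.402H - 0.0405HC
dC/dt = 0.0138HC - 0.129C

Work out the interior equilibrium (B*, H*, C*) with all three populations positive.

From dC/dt = 0: 0.0138H* = 0.129, so H* = 9.35.
From dB/dt = 0: 0.437(1 - B*/391) = 0.0113·9.35, giving B* = 391·(1 - 0.242) = 296.
From dH/dt = 0: 0.0042·296 - 0.402 = 0.0405C*, so C* = 0.843/0.0405 = 20.8.

B* ≈ 296, H* ≈ 9.35, C* ≈ 20.8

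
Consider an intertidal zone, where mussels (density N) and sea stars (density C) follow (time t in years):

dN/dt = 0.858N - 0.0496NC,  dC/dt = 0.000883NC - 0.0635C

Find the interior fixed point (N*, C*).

N* ≈ 71.9, C* ≈ 17.3

Set dC/dt = 0 with C > 0: 0.000883N - 0.0635 = 0, so N* = 0.0635/0.000883 = 71.9.
Set dN/dt = 0 with N > 0: 0.858 - 0.0496C = 0, so C* = 0.858/0.0496 = 17.3.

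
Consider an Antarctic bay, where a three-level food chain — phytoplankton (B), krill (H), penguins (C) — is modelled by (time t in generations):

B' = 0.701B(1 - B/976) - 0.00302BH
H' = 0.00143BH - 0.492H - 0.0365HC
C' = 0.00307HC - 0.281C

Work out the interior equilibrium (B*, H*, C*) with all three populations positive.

B* ≈ 591, H* ≈ 91.5, C* ≈ 9.68

From dC/dt = 0: 0.00307H* = 0.281, so H* = 91.5.
From dB/dt = 0: 0.701(1 - B*/976) = 0.00302·91.5, giving B* = 976·(1 - 0.394) = 591.
From dH/dt = 0: 0.00143·591 - 0.492 = 0.0365C*, so C* = 0.353/0.0365 = 9.68.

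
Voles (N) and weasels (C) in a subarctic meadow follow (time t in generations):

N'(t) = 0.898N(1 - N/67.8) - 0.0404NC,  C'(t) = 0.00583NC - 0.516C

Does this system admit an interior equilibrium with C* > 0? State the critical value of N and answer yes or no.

Threshold N = 88.5; K < 88.5, so no, the predator goes extinct.

The predator equation gives dC/dt > 0 only when N > 0.516/0.00583 = 88.5.
Without the predator, N → K = 67.8. Since 67.8 < 88.5, the predator cannot invade.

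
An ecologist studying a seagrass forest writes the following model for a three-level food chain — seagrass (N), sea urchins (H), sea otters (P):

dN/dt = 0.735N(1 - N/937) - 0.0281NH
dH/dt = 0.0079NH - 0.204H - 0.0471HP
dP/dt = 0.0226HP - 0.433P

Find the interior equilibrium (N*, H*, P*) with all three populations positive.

From dP/dt = 0: 0.0226H* = 0.433, so H* = 19.2.
From dN/dt = 0: 0.735(1 - N*/937) = 0.0281·19.2, giving N* = 937·(1 - 0.732) = 251.
From dH/dt = 0: 0.0079·251 - 0.204 = 0.0471P*, so P* = 1.78/0.0471 = 37.7.

N* ≈ 251, H* ≈ 19.2, P* ≈ 37.7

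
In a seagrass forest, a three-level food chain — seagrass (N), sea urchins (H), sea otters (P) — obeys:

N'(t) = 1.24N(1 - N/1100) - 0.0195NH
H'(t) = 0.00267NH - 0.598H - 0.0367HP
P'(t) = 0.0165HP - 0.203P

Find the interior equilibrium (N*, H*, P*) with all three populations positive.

N* ≈ 887, H* ≈ 12.3, P* ≈ 48.2

From dP/dt = 0: 0.0165H* = 0.203, so H* = 12.3.
From dN/dt = 0: 1.24(1 - N*/1100) = 0.0195·12.3, giving N* = 1100·(1 - 0.193) = 887.
From dH/dt = 0: 0.00267·887 - 0.598 = 0.0367P*, so P* = 1.77/0.0367 = 48.2.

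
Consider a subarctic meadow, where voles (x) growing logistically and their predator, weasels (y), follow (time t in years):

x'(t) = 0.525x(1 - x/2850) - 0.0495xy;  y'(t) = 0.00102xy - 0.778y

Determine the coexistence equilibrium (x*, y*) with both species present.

From dy/dt = 0 with y > 0: 0.00102x* = 0.778, so x* = 763.
Substitute into dx/dt = 0: 0.525(1 - 763/2850) = 0.0495y*.
The bracket is 0.732, giving y* = 0.384/0.0495 = 7.77.

x* ≈ 763, y* ≈ 7.77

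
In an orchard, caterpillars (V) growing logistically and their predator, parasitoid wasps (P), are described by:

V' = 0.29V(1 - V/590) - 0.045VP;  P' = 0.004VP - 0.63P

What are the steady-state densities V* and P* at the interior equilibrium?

From dP/dt = 0 with P > 0: 0.004V* = 0.63, so V* = 158.
Substitute into dV/dt = 0: 0.29(1 - 158/590) = 0.045P*.
The bracket is 0.733, giving P* = 0.213/0.045 = 4.72.

V* ≈ 158, P* ≈ 4.72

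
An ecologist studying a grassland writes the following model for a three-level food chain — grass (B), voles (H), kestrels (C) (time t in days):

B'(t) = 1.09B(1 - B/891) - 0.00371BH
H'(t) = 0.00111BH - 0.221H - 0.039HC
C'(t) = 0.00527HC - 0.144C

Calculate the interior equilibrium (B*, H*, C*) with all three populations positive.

From dC/dt = 0: 0.00527H* = 0.144, so H* = 27.3.
From dB/dt = 0: 1.09(1 - B*/891) = 0.00371·27.3, giving B* = 891·(1 - 0.093) = 808.
From dH/dt = 0: 0.00111·808 - 0.221 = 0.039C*, so C* = 0.676/0.039 = 17.3.

B* ≈ 808, H* ≈ 27.3, C* ≈ 17.3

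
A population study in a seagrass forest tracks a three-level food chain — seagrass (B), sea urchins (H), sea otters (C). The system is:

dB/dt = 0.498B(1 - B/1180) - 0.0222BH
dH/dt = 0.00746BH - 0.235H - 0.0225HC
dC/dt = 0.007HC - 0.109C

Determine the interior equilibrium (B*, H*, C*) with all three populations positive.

B* ≈ 361, H* ≈ 15.6, C* ≈ 109

From dC/dt = 0: 0.007H* = 0.109, so H* = 15.6.
From dB/dt = 0: 0.498(1 - B*/1180) = 0.0222·15.6, giving B* = 1180·(1 - 0.694) = 361.
From dH/dt = 0: 0.00746·361 - 0.235 = 0.0225C*, so C* = 2.46/0.0225 = 109.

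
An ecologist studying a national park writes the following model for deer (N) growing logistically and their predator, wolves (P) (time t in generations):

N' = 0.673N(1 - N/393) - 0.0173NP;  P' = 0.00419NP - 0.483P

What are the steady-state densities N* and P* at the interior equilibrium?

N* ≈ 115, P* ≈ 27.5

From dP/dt = 0 with P > 0: 0.00419N* = 0.483, so N* = 115.
Substitute into dN/dt = 0: 0.673(1 - 115/393) = 0.0173P*.
The bracket is 0.707, giving P* = 0.476/0.0173 = 27.5.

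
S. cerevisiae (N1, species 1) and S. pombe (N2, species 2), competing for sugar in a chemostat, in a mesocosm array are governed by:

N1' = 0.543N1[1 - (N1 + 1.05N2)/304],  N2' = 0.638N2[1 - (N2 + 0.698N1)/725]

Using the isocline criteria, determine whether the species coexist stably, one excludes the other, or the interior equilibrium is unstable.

species 2 excludes species 1

Compare the nullcline intercepts: K1/α12 = 304/1.05 = 290 < K2 = 725; K2/α21 = 725/0.698 = 1040 > K1 = 304.
Since the inequalities point opposite ways, species 2 can invade but species 1 cannot.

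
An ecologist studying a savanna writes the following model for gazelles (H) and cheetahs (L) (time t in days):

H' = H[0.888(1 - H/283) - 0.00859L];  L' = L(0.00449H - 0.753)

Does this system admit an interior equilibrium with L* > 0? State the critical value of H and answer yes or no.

Threshold H = 168; K > 168, so yes, the predator persists.

The predator equation gives dL/dt > 0 only when H > 0.753/0.00449 = 168.
Without the predator, H → K = 283. Since 283 > 168, the predator can invade and persist.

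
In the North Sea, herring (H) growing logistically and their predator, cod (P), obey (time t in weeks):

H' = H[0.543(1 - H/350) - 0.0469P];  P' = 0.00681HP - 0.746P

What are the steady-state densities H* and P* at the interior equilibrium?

H* ≈ 110, P* ≈ 7.95

From dP/dt = 0 with P > 0: 0.00681H* = 0.746, so H* = 110.
Substitute into dH/dt = 0: 0.543(1 - 110/350) = 0.0469P*.
The bracket is 0.687, giving P* = 0.373/0.0469 = 7.95.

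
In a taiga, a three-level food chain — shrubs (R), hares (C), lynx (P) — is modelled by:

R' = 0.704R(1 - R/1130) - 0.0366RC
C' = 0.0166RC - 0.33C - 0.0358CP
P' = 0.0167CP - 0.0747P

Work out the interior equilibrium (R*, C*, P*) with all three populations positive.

R* ≈ 867, C* ≈ 4.47, P* ≈ 393

From dP/dt = 0: 0.0167C* = 0.0747, so C* = 4.47.
From dR/dt = 0: 0.704(1 - R*/1130) = 0.0366·4.47, giving R* = 1130·(1 - 0.233) = 867.
From dC/dt = 0: 0.0166·867 - 0.33 = 0.0358P*, so P* = 14.1/0.0358 = 393.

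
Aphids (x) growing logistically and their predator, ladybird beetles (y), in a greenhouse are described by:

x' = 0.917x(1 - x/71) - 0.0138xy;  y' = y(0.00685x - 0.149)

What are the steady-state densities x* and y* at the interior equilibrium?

From dy/dt = 0 with y > 0: 0.00685x* = 0.149, so x* = 21.8.
Substitute into dx/dt = 0: 0.917(1 - 21.8/71) = 0.0138y*.
The bracket is 0.694, giving y* = 0.636/0.0138 = 46.1.

x* ≈ 21.8, y* ≈ 46.1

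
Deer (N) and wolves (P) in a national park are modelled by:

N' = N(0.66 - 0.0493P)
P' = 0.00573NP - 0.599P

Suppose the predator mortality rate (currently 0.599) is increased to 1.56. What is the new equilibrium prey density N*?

N* ≈ 272

At the interior fixed point, setting dP/dt = 0 with P > 0 fixes N* = (predator death rate)/(NP coefficient) — independent of the other coefficients.
With the change, N* = 1.56/0.00573 = 272; it rises from 105.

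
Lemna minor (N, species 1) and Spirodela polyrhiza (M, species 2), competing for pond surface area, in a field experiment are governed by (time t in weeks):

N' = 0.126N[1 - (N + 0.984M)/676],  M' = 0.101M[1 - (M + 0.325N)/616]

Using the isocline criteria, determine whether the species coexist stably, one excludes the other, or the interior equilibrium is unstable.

Compare the nullcline intercepts: K1/α12 = 676/0.984 = 687 > K2 = 616; K2/α21 = 616/0.325 = 1900 > K1 = 676.
Since both inequalities hold, each species can invade when rare, so the interior equilibrium is stable.

stable coexistence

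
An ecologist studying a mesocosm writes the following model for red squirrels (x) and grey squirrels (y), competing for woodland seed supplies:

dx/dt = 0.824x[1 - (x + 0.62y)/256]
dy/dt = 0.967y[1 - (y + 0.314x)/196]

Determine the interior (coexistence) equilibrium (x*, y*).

Setting both brackets to zero gives the nullclines x + 0.62y = 256 and 0.314x + y = 196.
Substituting y = 196 - 0.314x into the first: x(1 - 0.62·0.314) = 256 - 0.62·196.
So x* = 134/0.805 = 167, and then y* = 196 - 0.314·167 = 144.

x* ≈ 167, y* ≈ 144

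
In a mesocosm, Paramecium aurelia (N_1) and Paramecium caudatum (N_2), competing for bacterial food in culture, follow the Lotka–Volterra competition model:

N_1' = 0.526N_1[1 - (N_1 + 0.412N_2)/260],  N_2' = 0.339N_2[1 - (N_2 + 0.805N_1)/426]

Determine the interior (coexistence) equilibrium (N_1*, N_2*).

Setting both brackets to zero gives the nullclines N_1 + 0.412N_2 = 260 and 0.805N_1 + N_2 = 426.
Substituting N_2 = 426 - 0.805N_1 into the first: N_1(1 - 0.412·0.805) = 260 - 0.412·426.
So N_1* = 84.5/0.668 = 126, and then N_2* = 426 - 0.805·126 = 324.

N_1* ≈ 126, N_2* ≈ 324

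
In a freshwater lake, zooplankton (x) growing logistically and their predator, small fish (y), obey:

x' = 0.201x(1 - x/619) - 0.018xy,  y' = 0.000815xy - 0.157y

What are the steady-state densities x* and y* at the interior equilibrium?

x* ≈ 193, y* ≈ 7.69

From dy/dt = 0 with y > 0: 0.000815x* = 0.157, so x* = 193.
Substitute into dx/dt = 0: 0.201(1 - 193/619) = 0.018y*.
The bracket is 0.689, giving y* = 0.138/0.018 = 7.69.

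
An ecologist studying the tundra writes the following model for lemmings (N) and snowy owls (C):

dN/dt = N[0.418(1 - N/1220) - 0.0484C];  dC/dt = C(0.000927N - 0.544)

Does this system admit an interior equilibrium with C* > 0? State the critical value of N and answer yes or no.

The predator equation gives dC/dt > 0 only when N > 0.544/0.000927 = 587.
Without the predator, N → K = 1220. Since 1220 > 587, the predator can invade and persist.

Threshold N = 587; K > 587, so yes, the predator persists.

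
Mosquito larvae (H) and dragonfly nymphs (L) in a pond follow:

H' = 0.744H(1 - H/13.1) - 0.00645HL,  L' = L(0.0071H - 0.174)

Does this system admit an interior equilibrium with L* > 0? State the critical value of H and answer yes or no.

The predator equation gives dL/dt > 0 only when H > 0.174/0.0071 = 24.5.
Without the predator, H → K = 13.1. Since 13.1 < 24.5, the predator cannot invade.

Threshold H = 24.5; K < 24.5, so no, the predator goes extinct.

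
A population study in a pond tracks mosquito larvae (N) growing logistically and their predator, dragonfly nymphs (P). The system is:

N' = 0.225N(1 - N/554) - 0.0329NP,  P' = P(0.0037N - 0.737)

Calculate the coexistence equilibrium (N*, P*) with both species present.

From dP/dt = 0 with P > 0: 0.0037N* = 0.737, so N* = 199.
Substitute into dN/dt = 0: 0.225(1 - 199/554) = 0.0329P*.
The bracket is 0.64, giving P* = 0.144/0.0329 = 4.38.

N* ≈ 199, P* ≈ 4.38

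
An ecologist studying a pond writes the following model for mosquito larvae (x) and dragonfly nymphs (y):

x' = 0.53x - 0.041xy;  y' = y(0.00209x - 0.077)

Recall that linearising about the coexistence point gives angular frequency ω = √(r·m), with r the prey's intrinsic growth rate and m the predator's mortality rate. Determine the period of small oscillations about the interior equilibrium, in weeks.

T ≈ 31.1 weeks

Here r = 0.53 and m = 0.077, so r·m = 0.0408.
ω = √0.0408 = 0.202 per week, hence T = 2π/ω ≈ 31.1 weeks.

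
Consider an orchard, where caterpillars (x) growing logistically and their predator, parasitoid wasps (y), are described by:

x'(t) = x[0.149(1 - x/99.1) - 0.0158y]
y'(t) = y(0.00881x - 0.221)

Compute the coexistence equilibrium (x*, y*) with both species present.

x* ≈ 25.1, y* ≈ 7.04

From dy/dt = 0 with y > 0: 0.00881x* = 0.221, so x* = 25.1.
Substitute into dx/dt = 0: 0.149(1 - 25.1/99.1) = 0.0158y*.
The bracket is 0.747, giving y* = 0.111/0.0158 = 7.04.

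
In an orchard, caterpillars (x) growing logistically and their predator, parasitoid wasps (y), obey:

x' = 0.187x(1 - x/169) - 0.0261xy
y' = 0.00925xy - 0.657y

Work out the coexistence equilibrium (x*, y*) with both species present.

x* ≈ 71, y* ≈ 4.15

From dy/dt = 0 with y > 0: 0.00925x* = 0.657, so x* = 71.
Substitute into dx/dt = 0: 0.187(1 - 71/169) = 0.0261y*.
The bracket is 0.58, giving y* = 0.108/0.0261 = 4.15.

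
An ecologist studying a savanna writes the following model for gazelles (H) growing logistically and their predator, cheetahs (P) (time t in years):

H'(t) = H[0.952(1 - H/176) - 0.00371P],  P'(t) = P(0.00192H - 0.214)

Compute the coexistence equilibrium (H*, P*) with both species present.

From dP/dt = 0 with P > 0: 0.00192H* = 0.214, so H* = 111.
Substitute into dH/dt = 0: 0.952(1 - 111/176) = 0.00371P*.
The bracket is 0.367, giving P* = 0.349/0.00371 = 94.1.

H* ≈ 111, P* ≈ 94.1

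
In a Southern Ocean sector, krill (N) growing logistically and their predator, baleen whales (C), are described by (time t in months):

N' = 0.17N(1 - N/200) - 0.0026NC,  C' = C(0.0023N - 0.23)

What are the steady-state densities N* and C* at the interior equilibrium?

N* ≈ 100, C* ≈ 32.7

From dC/dt = 0 with C > 0: 0.0023N* = 0.23, so N* = 100.
Substitute into dN/dt = 0: 0.17(1 - 100/200) = 0.0026C*.
The bracket is 0.5, giving C* = 0.085/0.0026 = 32.7.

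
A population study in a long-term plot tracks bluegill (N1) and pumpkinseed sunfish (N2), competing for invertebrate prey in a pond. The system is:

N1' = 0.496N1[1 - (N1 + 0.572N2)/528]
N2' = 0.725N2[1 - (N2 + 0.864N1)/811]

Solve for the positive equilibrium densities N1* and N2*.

N1* ≈ 127, N2* ≈ 701

Setting both brackets to zero gives the nullclines N1 + 0.572N2 = 528 and 0.864N1 + N2 = 811.
Substituting N2 = 811 - 0.864N1 into the first: N1(1 - 0.572·0.864) = 528 - 0.572·811.
So N1* = 64.1/0.506 = 127, and then N2* = 811 - 0.864·127 = 701.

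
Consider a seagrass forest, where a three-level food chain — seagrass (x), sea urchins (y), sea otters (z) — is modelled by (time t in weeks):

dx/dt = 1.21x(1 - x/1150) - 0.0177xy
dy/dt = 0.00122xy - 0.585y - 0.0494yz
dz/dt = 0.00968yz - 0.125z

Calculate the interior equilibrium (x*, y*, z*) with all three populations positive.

From dz/dt = 0: 0.00968y* = 0.125, so y* = 12.9.
From dx/dt = 0: 1.21(1 - x*/1150) = 0.0177·12.9, giving x* = 1150·(1 - 0.189) = 933.
From dy/dt = 0: 0.00122·933 - 0.585 = 0.0494z*, so z* = 0.553/0.0494 = 11.2.

x* ≈ 933, y* ≈ 12.9, z* ≈ 11.2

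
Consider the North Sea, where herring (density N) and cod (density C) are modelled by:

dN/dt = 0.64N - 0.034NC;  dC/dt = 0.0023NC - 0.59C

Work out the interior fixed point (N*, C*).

Set dC/dt = 0 with C > 0: 0.0023N - 0.59 = 0, so N* = 0.59/0.0023 = 257.
Set dN/dt = 0 with N > 0: 0.64 - 0.034C = 0, so C* = 0.64/0.034 = 18.8.

N* ≈ 257, C* ≈ 18.8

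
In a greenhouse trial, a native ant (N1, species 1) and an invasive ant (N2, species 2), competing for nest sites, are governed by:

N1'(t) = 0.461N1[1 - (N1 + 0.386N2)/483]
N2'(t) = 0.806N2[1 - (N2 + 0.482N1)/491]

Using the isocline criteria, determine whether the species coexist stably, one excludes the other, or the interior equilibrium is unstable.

stable coexistence

Compare the nullcline intercepts: K1/α12 = 483/0.386 = 1250 > K2 = 491; K2/α21 = 491/0.482 = 1020 > K1 = 483.
Since both inequalities hold, each species can invade when rare, so the interior equilibrium is stable.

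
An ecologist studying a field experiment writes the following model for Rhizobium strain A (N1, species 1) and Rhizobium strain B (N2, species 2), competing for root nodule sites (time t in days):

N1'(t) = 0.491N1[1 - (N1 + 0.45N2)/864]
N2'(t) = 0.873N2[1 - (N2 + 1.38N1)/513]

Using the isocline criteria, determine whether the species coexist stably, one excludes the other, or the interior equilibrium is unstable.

species 1 excludes species 2

Compare the nullcline intercepts: K1/α12 = 864/0.45 = 1920 > K2 = 513; K2/α21 = 513/1.38 = 372 < K1 = 864.
Since the inequalities point opposite ways, species 1 can invade but species 2 cannot.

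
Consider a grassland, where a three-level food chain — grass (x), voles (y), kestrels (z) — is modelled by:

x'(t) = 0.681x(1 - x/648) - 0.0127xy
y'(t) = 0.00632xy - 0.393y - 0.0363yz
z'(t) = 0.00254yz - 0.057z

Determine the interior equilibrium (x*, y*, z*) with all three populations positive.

From dz/dt = 0: 0.00254y* = 0.057, so y* = 22.4.
From dx/dt = 0: 0.681(1 - x*/648) = 0.0127·22.4, giving x* = 648·(1 - 0.419) = 377.
From dy/dt = 0: 0.00632·377 - 0.393 = 0.0363z*, so z* = 1.99/0.0363 = 54.8.

x* ≈ 377, y* ≈ 22.4, z* ≈ 54.8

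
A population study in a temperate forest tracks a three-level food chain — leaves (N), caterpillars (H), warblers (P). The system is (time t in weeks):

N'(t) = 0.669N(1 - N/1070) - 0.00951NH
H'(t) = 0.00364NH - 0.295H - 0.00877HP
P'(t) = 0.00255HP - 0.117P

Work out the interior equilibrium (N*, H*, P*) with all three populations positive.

From dP/dt = 0: 0.00255H* = 0.117, so H* = 45.9.
From dN/dt = 0: 0.669(1 - N*/1070) = 0.00951·45.9, giving N* = 1070·(1 - 0.652) = 372.
From dH/dt = 0: 0.00364·372 - 0.295 = 0.00877P*, so P* = 1.06/0.00877 = 121.

N* ≈ 372, H* ≈ 45.9, P* ≈ 121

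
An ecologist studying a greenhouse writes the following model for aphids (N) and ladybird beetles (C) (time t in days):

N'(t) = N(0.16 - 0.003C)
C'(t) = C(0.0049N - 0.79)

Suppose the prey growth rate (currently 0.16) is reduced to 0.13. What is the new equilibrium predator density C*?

At the interior fixed point, setting dN/dt = 0 with N > 0 fixes C* = (prey growth rate)/(NC coefficient) — independent of the other coefficients.
With the change, C* = 0.13/0.003 = 43.3; it falls from 53.3.

C* ≈ 43.3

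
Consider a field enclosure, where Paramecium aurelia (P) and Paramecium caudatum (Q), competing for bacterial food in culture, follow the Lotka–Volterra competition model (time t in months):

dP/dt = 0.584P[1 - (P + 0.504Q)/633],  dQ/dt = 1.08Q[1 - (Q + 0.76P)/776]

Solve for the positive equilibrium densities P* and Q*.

P* ≈ 392, Q* ≈ 478

Setting both brackets to zero gives the nullclines P + 0.504Q = 633 and 0.76P + Q = 776.
Substituting Q = 776 - 0.76P into the first: P(1 - 0.504·0.76) = 633 - 0.504·776.
So P* = 242/0.617 = 392, and then Q* = 776 - 0.76·392 = 478.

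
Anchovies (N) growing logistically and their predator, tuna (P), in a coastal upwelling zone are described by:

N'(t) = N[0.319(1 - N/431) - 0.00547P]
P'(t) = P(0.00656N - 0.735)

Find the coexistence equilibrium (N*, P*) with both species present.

N* ≈ 112, P* ≈ 43.2

From dP/dt = 0 with P > 0: 0.00656N* = 0.735, so N* = 112.
Substitute into dN/dt = 0: 0.319(1 - 112/431) = 0.00547P*.
The bracket is 0.74, giving P* = 0.236/0.00547 = 43.2.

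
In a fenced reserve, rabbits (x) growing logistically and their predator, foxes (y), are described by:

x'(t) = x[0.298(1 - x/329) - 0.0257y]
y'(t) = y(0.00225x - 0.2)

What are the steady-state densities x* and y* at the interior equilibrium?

x* ≈ 88.9, y* ≈ 8.46

From dy/dt = 0 with y > 0: 0.00225x* = 0.2, so x* = 88.9.
Substitute into dx/dt = 0: 0.298(1 - 88.9/329) = 0.0257y*.
The bracket is 0.73, giving y* = 0.217/0.0257 = 8.46.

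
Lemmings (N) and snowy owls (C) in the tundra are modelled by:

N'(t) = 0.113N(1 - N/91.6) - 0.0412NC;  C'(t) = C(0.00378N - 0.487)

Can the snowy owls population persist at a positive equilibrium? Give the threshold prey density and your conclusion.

The predator equation gives dC/dt > 0 only when N > 0.487/0.00378 = 129.
Without the predator, N → K = 91.6. Since 91.6 < 129, the predator cannot invade.

Threshold N = 129; K < 129, so no, the predator goes extinct.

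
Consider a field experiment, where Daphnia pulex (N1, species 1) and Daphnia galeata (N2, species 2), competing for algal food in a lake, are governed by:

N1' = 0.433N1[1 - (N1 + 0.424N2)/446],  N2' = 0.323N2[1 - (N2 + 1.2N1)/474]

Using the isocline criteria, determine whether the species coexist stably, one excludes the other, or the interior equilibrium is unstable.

species 1 excludes species 2

Compare the nullcline intercepts: K1/α12 = 446/0.424 = 1050 > K2 = 474; K2/α21 = 474/1.2 = 395 < K1 = 446.
Since the inequalities point opposite ways, species 1 can invade but species 2 cannot.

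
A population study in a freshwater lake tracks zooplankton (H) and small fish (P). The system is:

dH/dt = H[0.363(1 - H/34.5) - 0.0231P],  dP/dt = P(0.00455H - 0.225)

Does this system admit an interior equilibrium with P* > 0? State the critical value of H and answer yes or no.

The predator equation gives dP/dt > 0 only when H > 0.225/0.00455 = 49.5.
Without the predator, H → K = 34.5. Since 34.5 < 49.5, the predator cannot invade.

Threshold H = 49.5; K < 49.5, so no, the predator goes extinct.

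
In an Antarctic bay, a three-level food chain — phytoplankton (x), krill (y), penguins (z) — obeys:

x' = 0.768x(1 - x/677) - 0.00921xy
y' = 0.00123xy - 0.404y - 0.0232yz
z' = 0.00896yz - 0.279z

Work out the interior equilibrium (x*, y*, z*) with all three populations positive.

From dz/dt = 0: 0.00896y* = 0.279, so y* = 31.1.
From dx/dt = 0: 0.768(1 - x*/677) = 0.00921·31.1, giving x* = 677·(1 - 0.373) = 424.
From dy/dt = 0: 0.00123·424 - 0.404 = 0.0232z*, so z* = 0.118/0.0232 = 5.08.

x* ≈ 424, y* ≈ 31.1, z* ≈ 5.08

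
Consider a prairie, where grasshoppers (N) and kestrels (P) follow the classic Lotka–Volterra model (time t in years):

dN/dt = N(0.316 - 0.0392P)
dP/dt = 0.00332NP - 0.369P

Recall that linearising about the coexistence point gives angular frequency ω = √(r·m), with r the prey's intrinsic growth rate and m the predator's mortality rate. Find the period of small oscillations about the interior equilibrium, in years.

Here r = 0.316 and m = 0.369, so r·m = 0.117.
ω = √0.117 = 0.341 per year, hence T = 2π/ω ≈ 18.4 years.

T ≈ 18.4 years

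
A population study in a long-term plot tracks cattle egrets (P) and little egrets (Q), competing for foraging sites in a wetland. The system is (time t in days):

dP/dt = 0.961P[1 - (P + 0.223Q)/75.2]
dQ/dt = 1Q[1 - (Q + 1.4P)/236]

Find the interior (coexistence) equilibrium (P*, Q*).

Setting both brackets to zero gives the nullclines P + 0.223Q = 75.2 and 1.4P + Q = 236.
Substituting Q = 236 - 1.4P into the first: P(1 - 0.223·1.4) = 75.2 - 0.223·236.
So P* = 22.6/0.688 = 32.8, and then Q* = 236 - 1.4·32.8 = 190.

P* ≈ 32.8, Q* ≈ 190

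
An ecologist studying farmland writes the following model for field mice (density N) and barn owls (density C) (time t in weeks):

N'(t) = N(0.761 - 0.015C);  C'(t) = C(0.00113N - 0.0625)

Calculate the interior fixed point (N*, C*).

Set dC/dt = 0 with C > 0: 0.00113N - 0.0625 = 0, so N* = 0.0625/0.00113 = 55.3.
Set dN/dt = 0 with N > 0: 0.761 - 0.015C = 0, so C* = 0.761/0.015 = 50.7.

N* ≈ 55.3, C* ≈ 50.7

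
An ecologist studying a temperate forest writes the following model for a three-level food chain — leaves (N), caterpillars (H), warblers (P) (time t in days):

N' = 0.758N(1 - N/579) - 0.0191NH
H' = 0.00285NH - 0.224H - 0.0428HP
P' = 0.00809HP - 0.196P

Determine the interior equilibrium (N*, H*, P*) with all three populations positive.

N* ≈ 226, H* ≈ 24.2, P* ≈ 9.78

From dP/dt = 0: 0.00809H* = 0.196, so H* = 24.2.
From dN/dt = 0: 0.758(1 - N*/579) = 0.0191·24.2, giving N* = 579·(1 - 0.61) = 226.
From dH/dt = 0: 0.00285·226 - 0.224 = 0.0428P*, so P* = 0.419/0.0428 = 9.78.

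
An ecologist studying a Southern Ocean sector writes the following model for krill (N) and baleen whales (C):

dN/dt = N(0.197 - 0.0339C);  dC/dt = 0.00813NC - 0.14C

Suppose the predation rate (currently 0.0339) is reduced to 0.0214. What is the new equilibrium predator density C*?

C* ≈ 9.21

At the interior fixed point, setting dN/dt = 0 with N > 0 fixes C* = (prey growth rate)/(NC coefficient) — independent of the other coefficients.
With the change, C* = 0.197/0.0214 = 9.21; it rises from 5.81.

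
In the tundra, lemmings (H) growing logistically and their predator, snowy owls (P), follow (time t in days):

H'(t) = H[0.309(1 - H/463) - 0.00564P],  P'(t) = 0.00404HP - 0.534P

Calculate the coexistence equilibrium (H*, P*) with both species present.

H* ≈ 132, P* ≈ 39.1

From dP/dt = 0 with P > 0: 0.00404H* = 0.534, so H* = 132.
Substitute into dH/dt = 0: 0.309(1 - 132/463) = 0.00564P*.
The bracket is 0.715, giving P* = 0.221/0.00564 = 39.1.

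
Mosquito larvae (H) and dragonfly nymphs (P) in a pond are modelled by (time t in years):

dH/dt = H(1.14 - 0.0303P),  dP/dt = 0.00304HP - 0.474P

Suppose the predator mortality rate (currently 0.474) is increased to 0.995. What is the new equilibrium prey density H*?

At the interior fixed point, setting dP/dt = 0 with P > 0 fixes H* = (predator death rate)/(HP coefficient) — independent of the other coefficients.
With the change, H* = 0.995/0.00304 = 327; it rises from 156.

H* ≈ 327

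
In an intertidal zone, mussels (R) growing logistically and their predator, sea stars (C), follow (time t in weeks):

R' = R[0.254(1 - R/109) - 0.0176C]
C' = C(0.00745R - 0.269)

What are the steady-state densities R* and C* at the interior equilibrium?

R* ≈ 36.1, C* ≈ 9.65

From dC/dt = 0 with C > 0: 0.00745R* = 0.269, so R* = 36.1.
Substitute into dR/dt = 0: 0.254(1 - 36.1/109) = 0.0176C*.
The bracket is 0.669, giving C* = 0.17/0.0176 = 9.65.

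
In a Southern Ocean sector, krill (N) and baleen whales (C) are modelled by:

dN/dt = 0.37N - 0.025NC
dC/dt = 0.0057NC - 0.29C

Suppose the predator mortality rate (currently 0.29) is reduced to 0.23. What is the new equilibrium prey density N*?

At the interior fixed point, setting dC/dt = 0 with C > 0 fixes N* = (predator death rate)/(NC coefficient) — independent of the other coefficients.
With the change, N* = 0.23/0.0057 = 40.4; it falls from 50.9.

N* ≈ 40.4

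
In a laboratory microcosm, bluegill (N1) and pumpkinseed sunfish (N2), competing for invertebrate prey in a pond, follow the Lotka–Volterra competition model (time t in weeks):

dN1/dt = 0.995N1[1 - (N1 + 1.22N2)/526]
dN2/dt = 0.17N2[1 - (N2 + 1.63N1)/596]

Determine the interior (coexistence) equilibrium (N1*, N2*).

Setting both brackets to zero gives the nullclines N1 + 1.22N2 = 526 and 1.63N1 + N2 = 596.
Substituting N2 = 596 - 1.63N1 into the first: N1(1 - 1.22·1.63) = 526 - 1.22·596.
So N1* = -201/-0.989 = 203, and then N2* = 596 - 1.63·203 = 264.

N1* ≈ 203, N2* ≈ 264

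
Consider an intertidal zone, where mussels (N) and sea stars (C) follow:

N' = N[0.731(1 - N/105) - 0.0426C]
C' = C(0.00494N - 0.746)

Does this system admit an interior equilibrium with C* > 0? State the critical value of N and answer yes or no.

The predator equation gives dC/dt > 0 only when N > 0.746/0.00494 = 151.
Without the predator, N → K = 105. Since 105 < 151, the predator cannot invade.

Threshold N = 151; K < 151, so no, the predator goes extinct.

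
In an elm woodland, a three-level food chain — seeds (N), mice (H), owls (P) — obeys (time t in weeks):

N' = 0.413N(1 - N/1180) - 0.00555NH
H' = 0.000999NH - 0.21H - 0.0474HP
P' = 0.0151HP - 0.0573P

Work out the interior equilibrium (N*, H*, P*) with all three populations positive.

From dP/dt = 0: 0.0151H* = 0.0573, so H* = 3.79.
From dN/dt = 0: 0.413(1 - N*/1180) = 0.00555·3.79, giving N* = 1180·(1 - 0.051) = 1120.
From dH/dt = 0: 0.000999·1120 - 0.21 = 0.0474P*, so P* = 0.909/0.0474 = 19.2.

N* ≈ 1120, H* ≈ 3.79, P* ≈ 19.2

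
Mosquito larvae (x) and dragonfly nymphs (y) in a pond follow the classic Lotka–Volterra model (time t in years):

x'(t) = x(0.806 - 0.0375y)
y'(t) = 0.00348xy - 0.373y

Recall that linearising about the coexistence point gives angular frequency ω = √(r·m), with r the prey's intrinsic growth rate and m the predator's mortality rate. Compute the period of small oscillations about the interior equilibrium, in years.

Here r = 0.806 and m = 0.373, so r·m = 0.301.
ω = √0.301 = 0.548 per year, hence T = 2π/ω ≈ 11.5 years.

T ≈ 11.5 years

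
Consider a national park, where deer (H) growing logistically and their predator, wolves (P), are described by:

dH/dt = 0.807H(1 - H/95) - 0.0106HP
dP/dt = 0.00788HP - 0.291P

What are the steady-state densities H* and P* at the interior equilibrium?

From dP/dt = 0 with P > 0: 0.00788H* = 0.291, so H* = 36.9.
Substitute into dH/dt = 0: 0.807(1 - 36.9/95) = 0.0106P*.
The bracket is 0.611, giving P* = 0.493/0.0106 = 46.5.

H* ≈ 36.9, P* ≈ 46.5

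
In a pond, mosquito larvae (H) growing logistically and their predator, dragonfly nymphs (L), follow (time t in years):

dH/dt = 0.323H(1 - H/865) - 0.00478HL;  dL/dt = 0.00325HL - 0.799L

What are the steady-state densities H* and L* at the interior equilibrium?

From dL/dt = 0 with L > 0: 0.00325H* = 0.799, so H* = 246.
Substitute into dH/dt = 0: 0.323(1 - 246/865) = 0.00478L*.
The bracket is 0.716, giving L* = 0.231/0.00478 = 48.4.

H* ≈ 246, L* ≈ 48.4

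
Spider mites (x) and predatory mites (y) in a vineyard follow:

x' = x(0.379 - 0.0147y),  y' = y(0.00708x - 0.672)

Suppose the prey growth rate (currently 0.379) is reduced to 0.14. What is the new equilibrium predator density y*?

At the interior fixed point, setting dx/dt = 0 with x > 0 fixes y* = (prey growth rate)/(xy coefficient) — independent of the other coefficients.
With the change, y* = 0.14/0.0147 = 9.52; it falls from 25.8.

y* ≈ 9.52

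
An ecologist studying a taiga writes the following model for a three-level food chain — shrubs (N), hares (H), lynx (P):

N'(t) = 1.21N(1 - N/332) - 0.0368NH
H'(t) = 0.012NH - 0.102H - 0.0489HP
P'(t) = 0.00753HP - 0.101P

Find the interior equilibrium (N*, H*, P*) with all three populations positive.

N* ≈ 197, H* ≈ 13.4, P* ≈ 46.2

From dP/dt = 0: 0.00753H* = 0.101, so H* = 13.4.
From dN/dt = 0: 1.21(1 - N*/332) = 0.0368·13.4, giving N* = 332·(1 - 0.408) = 197.
From dH/dt = 0: 0.012·197 - 0.102 = 0.0489P*, so P* = 2.26/0.0489 = 46.2.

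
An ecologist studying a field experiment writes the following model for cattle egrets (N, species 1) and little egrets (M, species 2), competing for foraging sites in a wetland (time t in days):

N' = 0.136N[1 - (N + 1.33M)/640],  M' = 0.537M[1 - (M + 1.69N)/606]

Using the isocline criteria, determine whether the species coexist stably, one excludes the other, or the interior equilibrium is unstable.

unstable coexistence (outcome depends on initial conditions)

Compare the nullcline intercepts: K1/α12 = 640/1.33 = 481 < K2 = 606; K2/α21 = 606/1.69 = 359 < K1 = 640.
Since both are reversed, neither can invade when rare; the interior point is a saddle.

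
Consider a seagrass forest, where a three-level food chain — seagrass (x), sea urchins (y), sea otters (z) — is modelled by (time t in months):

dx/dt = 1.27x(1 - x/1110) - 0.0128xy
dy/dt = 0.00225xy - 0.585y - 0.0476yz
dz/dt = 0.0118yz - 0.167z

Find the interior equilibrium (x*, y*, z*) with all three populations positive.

x* ≈ 952, y* ≈ 14.2, z* ≈ 32.7

From dz/dt = 0: 0.0118y* = 0.167, so y* = 14.2.
From dx/dt = 0: 1.27(1 - x*/1110) = 0.0128·14.2, giving x* = 1110·(1 - 0.143) = 952.
From dy/dt = 0: 0.00225·952 - 0.585 = 0.0476z*, so z* = 1.56/0.0476 = 32.7.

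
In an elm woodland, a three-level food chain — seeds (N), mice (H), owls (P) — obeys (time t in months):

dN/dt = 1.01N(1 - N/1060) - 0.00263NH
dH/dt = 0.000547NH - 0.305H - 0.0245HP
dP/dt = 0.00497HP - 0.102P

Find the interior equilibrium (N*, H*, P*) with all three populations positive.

From dP/dt = 0: 0.00497H* = 0.102, so H* = 20.5.
From dN/dt = 0: 1.01(1 - N*/1060) = 0.00263·20.5, giving N* = 1060·(1 - 0.0534) = 1000.
From dH/dt = 0: 0.000547·1000 - 0.305 = 0.0245P*, so P* = 0.244/0.0245 = 9.95.

N* ≈ 1000, H* ≈ 20.5, P* ≈ 9.95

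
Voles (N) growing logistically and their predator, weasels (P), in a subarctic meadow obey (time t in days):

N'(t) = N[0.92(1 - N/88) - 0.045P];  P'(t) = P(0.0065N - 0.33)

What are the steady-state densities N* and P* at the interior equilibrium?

From dP/dt = 0 with P > 0: 0.0065N* = 0.33, so N* = 50.8.
Substitute into dN/dt = 0: 0.92(1 - 50.8/88) = 0.045P*.
The bracket is 0.423, giving P* = 0.389/0.045 = 8.65.

N* ≈ 50.8, P* ≈ 8.65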